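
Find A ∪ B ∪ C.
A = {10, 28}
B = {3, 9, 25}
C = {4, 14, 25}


A ∪ B = {3, 9, 10, 25, 28}
(A ∪ B) ∪ C = {3, 4, 9, 10, 14, 25, 28}

A ∪ B ∪ C = {3, 4, 9, 10, 14, 25, 28}


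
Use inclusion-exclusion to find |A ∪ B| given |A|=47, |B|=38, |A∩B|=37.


|A ∪ B| = |A| + |B| - |A ∩ B|
= 47 + 38 - 37
= 48

|A ∪ B| = 48


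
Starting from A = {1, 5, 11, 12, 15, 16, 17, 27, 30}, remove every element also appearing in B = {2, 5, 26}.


A \ B = elements in A but not in B
A = {1, 5, 11, 12, 15, 16, 17, 27, 30}
B = {2, 5, 26}
Remove from A any elements in B
A \ B = {1, 11, 12, 15, 16, 17, 27, 30}

A \ B = {1, 11, 12, 15, 16, 17, 27, 30}


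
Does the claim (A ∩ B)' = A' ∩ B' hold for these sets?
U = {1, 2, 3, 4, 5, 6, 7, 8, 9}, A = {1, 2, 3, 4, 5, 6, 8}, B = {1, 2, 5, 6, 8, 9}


LHS: A ∩ B = {1, 2, 5, 6, 8}
(A ∩ B)' = U \ (A ∩ B) = {3, 4, 7, 9}
A' = {7, 9}, B' = {3, 4, 7}
Claimed RHS: A' ∩ B' = {7}
Identity is INVALID: LHS = {3, 4, 7, 9} but the RHS claimed here equals {7}. The correct form is (A ∩ B)' = A' ∪ B'.

Identity is invalid: (A ∩ B)' = {3, 4, 7, 9} but A' ∩ B' = {7}. The correct De Morgan law is (A ∩ B)' = A' ∪ B'.


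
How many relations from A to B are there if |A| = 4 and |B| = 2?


A relation from A to B is any subset of A × B.
|A × B| = 4 × 2 = 8
# relations = 2^|A × B| = 2^8 = 256

Number of relations = 256


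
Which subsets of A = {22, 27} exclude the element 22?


A subset of A that omits 22 is a subset of A \ {22}, so there are 2^(n-1) = 2^1 = 2 of them.
Subsets excluding 22: ∅, {27}

Subsets excluding 22 (2 total): ∅, {27}


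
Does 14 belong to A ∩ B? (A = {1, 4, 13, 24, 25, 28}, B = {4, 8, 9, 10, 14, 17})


A = {1, 4, 13, 24, 25, 28}, B = {4, 8, 9, 10, 14, 17}
A ∩ B = elements in both A and B
A ∩ B = {4}
Checking if 14 ∈ A ∩ B
14 is not in A ∩ B → False

14 ∉ A ∩ B


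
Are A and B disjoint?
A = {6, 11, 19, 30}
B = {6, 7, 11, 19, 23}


Disjoint means A ∩ B = ∅.
A ∩ B = {6, 11, 19}
A ∩ B ≠ ∅, so A and B are NOT disjoint.

No, A and B are not disjoint (A ∩ B = {6, 11, 19})


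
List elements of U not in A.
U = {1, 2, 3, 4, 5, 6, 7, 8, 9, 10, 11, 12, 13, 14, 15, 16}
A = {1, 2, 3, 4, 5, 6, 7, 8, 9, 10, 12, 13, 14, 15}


Aᶜ = U \ A = elements in U but not in A
U = {1, 2, 3, 4, 5, 6, 7, 8, 9, 10, 11, 12, 13, 14, 15, 16}
A = {1, 2, 3, 4, 5, 6, 7, 8, 9, 10, 12, 13, 14, 15}
Aᶜ = {11, 16}

Aᶜ = {11, 16}


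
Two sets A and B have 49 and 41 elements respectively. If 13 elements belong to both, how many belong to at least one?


|A ∪ B| = |A| + |B| - |A ∩ B|
= 49 + 41 - 13
= 77

|A ∪ B| = 77


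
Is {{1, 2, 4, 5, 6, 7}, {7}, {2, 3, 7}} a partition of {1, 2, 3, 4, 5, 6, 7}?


A partition requires: (1) non-empty parts, (2) pairwise disjoint, (3) union = U
Parts: {1, 2, 4, 5, 6, 7}, {7}, {2, 3, 7}
Union of parts: {1, 2, 3, 4, 5, 6, 7}
U = {1, 2, 3, 4, 5, 6, 7}
All non-empty? True
Pairwise disjoint? False
Covers U? True

No, not a valid partition


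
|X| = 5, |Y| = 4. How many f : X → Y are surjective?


n = |X| = 5, k = |Y| = 4. Surjections via inclusion-exclusion:
S(n,k) = Σ(-1)^i × C(k,i) × (k-i)^n, i=0 to k
i=0: (-1)^0×C(4,0)×4^5 = 1024
i=1: (-1)^1×C(4,1)×3^5 = -972
i=2: (-1)^2×C(4,2)×2^5 = 192
i=3: (-1)^3×C(4,3)×1^5 = -4
i=4: (-1)^4×C(4,4)×0^5 = 0
Total = 240

Number of surjections = 240


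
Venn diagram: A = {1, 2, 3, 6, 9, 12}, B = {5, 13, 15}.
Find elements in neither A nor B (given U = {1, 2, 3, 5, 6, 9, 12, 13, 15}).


A = {1, 2, 3, 6, 9, 12}
B = {5, 13, 15}
Region: in neither A nor B (given U = {1, 2, 3, 5, 6, 9, 12, 13, 15})
Elements: ∅

Elements in neither A nor B (given U = {1, 2, 3, 5, 6, 9, 12, 13, 15}): ∅


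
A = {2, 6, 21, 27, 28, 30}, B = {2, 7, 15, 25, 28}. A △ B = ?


A △ B = (A \ B) ∪ (B \ A) = elements in exactly one of A or B
A \ B = {6, 21, 27, 30}
B \ A = {7, 15, 25}
A △ B = {6, 7, 15, 21, 25, 27, 30}

A △ B = {6, 7, 15, 21, 25, 27, 30}


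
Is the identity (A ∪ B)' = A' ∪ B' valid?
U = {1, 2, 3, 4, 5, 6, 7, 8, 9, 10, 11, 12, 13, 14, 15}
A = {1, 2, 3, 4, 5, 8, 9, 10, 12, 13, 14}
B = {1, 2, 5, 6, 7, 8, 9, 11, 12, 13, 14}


LHS: A ∪ B = {1, 2, 3, 4, 5, 6, 7, 8, 9, 10, 11, 12, 13, 14}
(A ∪ B)' = U \ (A ∪ B) = {15}
A' = {6, 7, 11, 15}, B' = {3, 4, 10, 15}
Claimed RHS: A' ∪ B' = {3, 4, 6, 7, 10, 11, 15}
Identity is INVALID: LHS = {15} but the RHS claimed here equals {3, 4, 6, 7, 10, 11, 15}. The correct form is (A ∪ B)' = A' ∩ B'.

Identity is invalid: (A ∪ B)' = {15} but A' ∪ B' = {3, 4, 6, 7, 10, 11, 15}. The correct De Morgan law is (A ∪ B)' = A' ∩ B'.


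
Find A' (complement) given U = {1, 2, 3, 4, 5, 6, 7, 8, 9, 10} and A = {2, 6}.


Aᶜ = U \ A = elements in U but not in A
U = {1, 2, 3, 4, 5, 6, 7, 8, 9, 10}
A = {2, 6}
Aᶜ = {1, 3, 4, 5, 7, 8, 9, 10}

Aᶜ = {1, 3, 4, 5, 7, 8, 9, 10}


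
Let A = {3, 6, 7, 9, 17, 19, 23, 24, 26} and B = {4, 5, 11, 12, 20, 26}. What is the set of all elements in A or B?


A ∪ B = all elements in A or B (or both)
A = {3, 6, 7, 9, 17, 19, 23, 24, 26}
B = {4, 5, 11, 12, 20, 26}
A ∪ B = {3, 4, 5, 6, 7, 9, 11, 12, 17, 19, 20, 23, 24, 26}

A ∪ B = {3, 4, 5, 6, 7, 9, 11, 12, 17, 19, 20, 23, 24, 26}


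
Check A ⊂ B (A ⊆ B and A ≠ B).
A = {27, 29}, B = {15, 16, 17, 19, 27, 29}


A ⊂ B requires: A ⊆ B AND A ≠ B.
A ⊆ B? Yes
A = B? No
A ⊂ B: Yes (A is a proper subset of B)

Yes, A ⊂ B


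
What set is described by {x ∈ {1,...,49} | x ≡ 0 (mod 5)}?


Checking each candidate:
Condition: x in {1,...,49} with x ≡ 0 (mod 5)
Result = {5, 10, 15, 20, 25, 30, 35, 40, 45}

{5, 10, 15, 20, 25, 30, 35, 40, 45}


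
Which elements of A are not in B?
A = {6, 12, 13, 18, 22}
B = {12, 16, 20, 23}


A \ B = elements in A but not in B
A = {6, 12, 13, 18, 22}
B = {12, 16, 20, 23}
Remove from A any elements in B
A \ B = {6, 13, 18, 22}

A \ B = {6, 13, 18, 22}


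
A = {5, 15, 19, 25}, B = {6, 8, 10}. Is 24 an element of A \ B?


A = {5, 15, 19, 25}, B = {6, 8, 10}
A \ B = elements in A but not in B
A \ B = {5, 15, 19, 25}
Checking if 24 ∈ A \ B
24 is not in A \ B → False

24 ∉ A \ B


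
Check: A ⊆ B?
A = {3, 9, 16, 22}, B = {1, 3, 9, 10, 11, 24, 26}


A ⊆ B means every element of A is in B.
Elements in A not in B: {16, 22}
So A ⊄ B.

No, A ⊄ B


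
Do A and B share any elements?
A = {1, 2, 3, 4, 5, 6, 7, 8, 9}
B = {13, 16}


Disjoint means A ∩ B = ∅.
A ∩ B = ∅
A ∩ B = ∅, so A and B are disjoint.

No — A and B share no elements (A ∩ B = ∅), so they are disjoint


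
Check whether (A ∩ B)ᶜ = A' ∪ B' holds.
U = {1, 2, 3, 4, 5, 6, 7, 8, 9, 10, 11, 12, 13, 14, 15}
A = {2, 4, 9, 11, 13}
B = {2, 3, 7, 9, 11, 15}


LHS: A ∩ B = {2, 9, 11}
(A ∩ B)' = U \ (A ∩ B) = {1, 3, 4, 5, 6, 7, 8, 10, 12, 13, 14, 15}
A' = {1, 3, 5, 6, 7, 8, 10, 12, 14, 15}, B' = {1, 4, 5, 6, 8, 10, 12, 13, 14}
Claimed RHS: A' ∪ B' = {1, 3, 4, 5, 6, 7, 8, 10, 12, 13, 14, 15}
Identity is VALID: LHS = RHS = {1, 3, 4, 5, 6, 7, 8, 10, 12, 13, 14, 15} ✓

Identity is valid. (A ∩ B)' = A' ∪ B' = {1, 3, 4, 5, 6, 7, 8, 10, 12, 13, 14, 15}


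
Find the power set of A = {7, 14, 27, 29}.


|A| = 4, so |P(A)| = 2^4 = 16
Enumerate subsets by cardinality (0 to 4):
∅, {7}, {14}, {27}, {29}, {7, 14}, {7, 27}, {7, 29}, {14, 27}, {14, 29}, {27, 29}, {7, 14, 27}, {7, 14, 29}, {7, 27, 29}, {14, 27, 29}, {7, 14, 27, 29}

P(A) has 16 subsets: ∅, {7}, {14}, {27}, {29}, {7, 14}, {7, 27}, {7, 29}, {14, 27}, {14, 29}, {27, 29}, {7, 14, 27}, {7, 14, 29}, {7, 27, 29}, {14, 27, 29}, {7, 14, 27, 29}


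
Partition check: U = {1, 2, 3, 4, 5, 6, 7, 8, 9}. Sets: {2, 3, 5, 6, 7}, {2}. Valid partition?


A partition requires: (1) non-empty parts, (2) pairwise disjoint, (3) union = U
Parts: {2, 3, 5, 6, 7}, {2}
Union of parts: {2, 3, 5, 6, 7}
U = {1, 2, 3, 4, 5, 6, 7, 8, 9}
All non-empty? True
Pairwise disjoint? False
Covers U? False

No, not a valid partition


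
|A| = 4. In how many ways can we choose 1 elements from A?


C(n,k) = n! / (k!(n-k)!)
C(4,1) = 4! / (1!3!)
= 4

C(4,1) = 4


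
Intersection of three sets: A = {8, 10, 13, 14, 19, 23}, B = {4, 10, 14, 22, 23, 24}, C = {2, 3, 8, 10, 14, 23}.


A ∩ B = {10, 14, 23}
(A ∩ B) ∩ C = {10, 14, 23}

A ∩ B ∩ C = {10, 14, 23}


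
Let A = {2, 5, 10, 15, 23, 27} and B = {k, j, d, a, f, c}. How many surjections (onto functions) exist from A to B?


n = |A| = 6, k = |B| = 6. Surjections via inclusion-exclusion:
S(n,k) = Σ(-1)^i × C(k,i) × (k-i)^n, i=0 to k
i=0: (-1)^0×C(6,0)×6^6 = 46656
i=1: (-1)^1×C(6,1)×5^6 = -93750
i=2: (-1)^2×C(6,2)×4^6 = 61440
i=3: (-1)^3×C(6,3)×3^6 = -14580
i=4: (-1)^4×C(6,4)×2^6 = 960
i=5: (-1)^5×C(6,5)×1^6 = -6
i=6: (-1)^6×C(6,6)×0^6 = 0
Total = 720

Number of surjections = 720


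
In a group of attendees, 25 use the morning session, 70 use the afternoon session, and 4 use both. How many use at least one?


|A ∪ B| = |A| + |B| - |A ∩ B|
= 25 + 70 - 4
= 91

|A ∪ B| = 91


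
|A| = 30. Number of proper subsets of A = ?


Total subsets = 2^n = 2^30 = 1073741824
Proper subsets exclude the set itself: 2^n - 1
= 1073741824 - 1
= 1073741823

Number of proper subsets = 1073741823


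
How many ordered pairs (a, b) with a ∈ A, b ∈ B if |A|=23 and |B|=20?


|A × B| = |A| × |B|
= 23 × 20
= 460

|A × B| = 460


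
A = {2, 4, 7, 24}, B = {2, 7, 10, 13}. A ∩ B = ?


A ∩ B = elements in both A and B
A = {2, 4, 7, 24}
B = {2, 7, 10, 13}
A ∩ B = {2, 7}

A ∩ B = {2, 7}


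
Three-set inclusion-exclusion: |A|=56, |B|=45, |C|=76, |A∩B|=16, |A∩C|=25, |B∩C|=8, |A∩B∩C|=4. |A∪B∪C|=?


|A∪B∪C| = |A|+|B|+|C| - |A∩B|-|A∩C|-|B∩C| + |A∩B∩C|
= 56+45+76 - 16-25-8 + 4
= 177 - 49 + 4
= 132

|A ∪ B ∪ C| = 132


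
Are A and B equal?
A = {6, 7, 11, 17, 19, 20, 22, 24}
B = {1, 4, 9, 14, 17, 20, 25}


Two sets are equal iff they have exactly the same elements.
A = {6, 7, 11, 17, 19, 20, 22, 24}
B = {1, 4, 9, 14, 17, 20, 25}
Differences: {1, 4, 6, 7, 9, 11, 14, 19, 22, 24, 25}
A ≠ B

No, A ≠ B


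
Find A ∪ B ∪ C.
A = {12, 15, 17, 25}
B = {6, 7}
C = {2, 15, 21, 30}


A ∪ B = {6, 7, 12, 15, 17, 25}
(A ∪ B) ∪ C = {2, 6, 7, 12, 15, 17, 21, 25, 30}

A ∪ B ∪ C = {2, 6, 7, 12, 15, 17, 21, 25, 30}


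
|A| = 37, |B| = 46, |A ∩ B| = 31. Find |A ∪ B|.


|A ∪ B| = |A| + |B| - |A ∩ B|
= 37 + 46 - 31
= 52

|A ∪ B| = 52


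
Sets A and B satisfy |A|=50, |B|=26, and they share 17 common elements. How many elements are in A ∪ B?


|A ∪ B| = |A| + |B| - |A ∩ B|
= 50 + 26 - 17
= 59

|A ∪ B| = 59


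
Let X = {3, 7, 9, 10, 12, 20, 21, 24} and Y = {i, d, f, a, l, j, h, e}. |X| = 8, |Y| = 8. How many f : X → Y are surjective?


n = |X| = 8, k = |Y| = 8. Surjections via inclusion-exclusion:
S(n,k) = Σ(-1)^i × C(k,i) × (k-i)^n, i=0 to k
i=0: (-1)^0×C(8,0)×8^8 = 16777216
i=1: (-1)^1×C(8,1)×7^8 = -46118408
i=2: (-1)^2×C(8,2)×6^8 = 47029248
i=3: (-1)^3×C(8,3)×5^8 = -21875000
i=4: (-1)^4×C(8,4)×4^8 = 4587520
i=5: (-1)^5×C(8,5)×3^8 = -367416
i=6: (-1)^6×C(8,6)×2^8 = 7168
i=7: (-1)^7×C(8,7)×1^8 = -8
i=8: (-1)^8×C(8,8)×0^8 = 0
Total = 40320

Number of surjections = 40320


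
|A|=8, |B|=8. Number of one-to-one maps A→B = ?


An injection sends each of |A| = 8 inputs to a distinct output in B.
# injections = |B|·(|B|-1)·…·(|B|-|A|+1) = 8! / (8 - 8)!
= 8 × 7 × 6 × 5 × 4 × 3 × 2 × 1
= 40320

Number of injections = 40320


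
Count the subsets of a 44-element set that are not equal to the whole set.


Total subsets = 2^n = 2^44 = 17592186044416
Proper subsets exclude the set itself: 2^n - 1
= 17592186044416 - 1
= 17592186044415

Number of proper subsets = 17592186044415


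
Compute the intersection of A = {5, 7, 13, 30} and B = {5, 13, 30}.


A ∩ B = elements in both A and B
A = {5, 7, 13, 30}
B = {5, 13, 30}
A ∩ B = {5, 13, 30}

A ∩ B = {5, 13, 30}


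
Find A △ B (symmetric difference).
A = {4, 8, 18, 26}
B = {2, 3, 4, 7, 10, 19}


A △ B = (A \ B) ∪ (B \ A) = elements in exactly one of A or B
A \ B = {8, 18, 26}
B \ A = {2, 3, 7, 10, 19}
A △ B = {2, 3, 7, 8, 10, 18, 19, 26}

A △ B = {2, 3, 7, 8, 10, 18, 19, 26}


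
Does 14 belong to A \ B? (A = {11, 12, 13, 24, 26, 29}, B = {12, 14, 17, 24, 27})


A = {11, 12, 13, 24, 26, 29}, B = {12, 14, 17, 24, 27}
A \ B = elements in A but not in B
A \ B = {11, 13, 26, 29}
Checking if 14 ∈ A \ B
14 is not in A \ B → False

14 ∉ A \ B


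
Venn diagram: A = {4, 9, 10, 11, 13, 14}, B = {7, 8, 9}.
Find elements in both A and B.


A = {4, 9, 10, 11, 13, 14}
B = {7, 8, 9}
Region: in both A and B
Elements: {9}

Elements in both A and B: {9}


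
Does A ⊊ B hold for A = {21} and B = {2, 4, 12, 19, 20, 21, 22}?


A ⊂ B requires: A ⊆ B AND A ≠ B.
A ⊆ B? Yes
A = B? No
A ⊂ B: Yes (A is a proper subset of B)

Yes, A ⊂ B


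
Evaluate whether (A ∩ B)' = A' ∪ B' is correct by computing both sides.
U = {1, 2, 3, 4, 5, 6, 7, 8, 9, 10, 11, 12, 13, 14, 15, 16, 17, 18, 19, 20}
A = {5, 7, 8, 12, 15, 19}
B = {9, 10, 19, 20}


LHS: A ∩ B = {19}
(A ∩ B)' = U \ (A ∩ B) = {1, 2, 3, 4, 5, 6, 7, 8, 9, 10, 11, 12, 13, 14, 15, 16, 17, 18, 20}
A' = {1, 2, 3, 4, 6, 9, 10, 11, 13, 14, 16, 17, 18, 20}, B' = {1, 2, 3, 4, 5, 6, 7, 8, 11, 12, 13, 14, 15, 16, 17, 18}
Claimed RHS: A' ∪ B' = {1, 2, 3, 4, 5, 6, 7, 8, 9, 10, 11, 12, 13, 14, 15, 16, 17, 18, 20}
Identity is VALID: LHS = RHS = {1, 2, 3, 4, 5, 6, 7, 8, 9, 10, 11, 12, 13, 14, 15, 16, 17, 18, 20} ✓

Identity is valid. (A ∩ B)' = A' ∪ B' = {1, 2, 3, 4, 5, 6, 7, 8, 9, 10, 11, 12, 13, 14, 15, 16, 17, 18, 20}


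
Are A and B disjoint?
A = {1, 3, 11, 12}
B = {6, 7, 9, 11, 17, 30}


Disjoint means A ∩ B = ∅.
A ∩ B = {11}
A ∩ B ≠ ∅, so A and B are NOT disjoint.

No, A and B are not disjoint (A ∩ B = {11})


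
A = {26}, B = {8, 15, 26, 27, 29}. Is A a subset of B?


A ⊆ B means every element of A is in B.
All elements of A are in B.
So A ⊆ B.

Yes, A ⊆ B


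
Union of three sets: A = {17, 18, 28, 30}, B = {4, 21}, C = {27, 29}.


A ∪ B = {4, 17, 18, 21, 28, 30}
(A ∪ B) ∪ C = {4, 17, 18, 21, 27, 28, 29, 30}

A ∪ B ∪ C = {4, 17, 18, 21, 27, 28, 29, 30}


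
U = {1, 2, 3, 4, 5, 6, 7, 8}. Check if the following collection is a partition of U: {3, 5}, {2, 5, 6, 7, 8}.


A partition requires: (1) non-empty parts, (2) pairwise disjoint, (3) union = U
Parts: {3, 5}, {2, 5, 6, 7, 8}
Union of parts: {2, 3, 5, 6, 7, 8}
U = {1, 2, 3, 4, 5, 6, 7, 8}
All non-empty? True
Pairwise disjoint? False
Covers U? False

No, not a valid partition


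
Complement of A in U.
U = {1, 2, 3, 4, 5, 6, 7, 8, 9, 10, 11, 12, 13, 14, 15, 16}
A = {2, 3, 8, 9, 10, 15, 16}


Aᶜ = U \ A = elements in U but not in A
U = {1, 2, 3, 4, 5, 6, 7, 8, 9, 10, 11, 12, 13, 14, 15, 16}
A = {2, 3, 8, 9, 10, 15, 16}
Aᶜ = {1, 4, 5, 6, 7, 11, 12, 13, 14}

Aᶜ = {1, 4, 5, 6, 7, 11, 12, 13, 14}


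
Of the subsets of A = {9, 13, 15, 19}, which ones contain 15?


A subset of A contains 15 iff the remaining 3 elements form any subset of A \ {15}.
Count: 2^(n-1) = 2^3 = 8
Subsets containing 15: {15}, {9, 15}, {13, 15}, {15, 19}, {9, 13, 15}, {9, 15, 19}, {13, 15, 19}, {9, 13, 15, 19}

Subsets containing 15 (8 total): {15}, {9, 15}, {13, 15}, {15, 19}, {9, 13, 15}, {9, 15, 19}, {13, 15, 19}, {9, 13, 15, 19}


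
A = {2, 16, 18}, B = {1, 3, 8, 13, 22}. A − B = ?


A \ B = elements in A but not in B
A = {2, 16, 18}
B = {1, 3, 8, 13, 22}
Remove from A any elements in B
A \ B = {2, 16, 18}

A \ B = {2, 16, 18}


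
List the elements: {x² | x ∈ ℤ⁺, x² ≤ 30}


Checking each candidate:
Condition: positive perfect squares ≤ 30
Result = {1, 4, 9, 16, 25}

{1, 4, 9, 16, 25}


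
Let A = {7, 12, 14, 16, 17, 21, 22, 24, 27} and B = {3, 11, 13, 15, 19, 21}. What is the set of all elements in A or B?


A ∪ B = all elements in A or B (or both)
A = {7, 12, 14, 16, 17, 21, 22, 24, 27}
B = {3, 11, 13, 15, 19, 21}
A ∪ B = {3, 7, 11, 12, 13, 14, 15, 16, 17, 19, 21, 22, 24, 27}

A ∪ B = {3, 7, 11, 12, 13, 14, 15, 16, 17, 19, 21, 22, 24, 27}


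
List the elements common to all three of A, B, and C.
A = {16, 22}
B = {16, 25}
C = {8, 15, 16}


A ∩ B = {16}
(A ∩ B) ∩ C = {16}

A ∩ B ∩ C = {16}


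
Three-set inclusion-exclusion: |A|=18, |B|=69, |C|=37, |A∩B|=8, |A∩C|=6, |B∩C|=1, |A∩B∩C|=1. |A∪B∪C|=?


|A∪B∪C| = |A|+|B|+|C| - |A∩B|-|A∩C|-|B∩C| + |A∩B∩C|
= 18+69+37 - 8-6-1 + 1
= 124 - 15 + 1
= 110

|A ∪ B ∪ C| = 110


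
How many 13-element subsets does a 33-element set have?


C(n,k) = n! / (k!(n-k)!)
C(33,13) = 33! / (13!20!)
= 573166440

C(33,13) = 573166440


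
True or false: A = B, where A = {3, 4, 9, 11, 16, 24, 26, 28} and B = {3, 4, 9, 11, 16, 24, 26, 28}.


Two sets are equal iff they have exactly the same elements.
A = {3, 4, 9, 11, 16, 24, 26, 28}
B = {3, 4, 9, 11, 16, 24, 26, 28}
Same elements → A = B

Yes, A = B


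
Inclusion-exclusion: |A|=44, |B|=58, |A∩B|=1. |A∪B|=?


|A ∪ B| = |A| + |B| - |A ∩ B|
= 44 + 58 - 1
= 101

|A ∪ B| = 101


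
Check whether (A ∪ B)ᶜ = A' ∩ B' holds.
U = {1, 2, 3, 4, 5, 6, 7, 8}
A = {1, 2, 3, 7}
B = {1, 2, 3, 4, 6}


LHS: A ∪ B = {1, 2, 3, 4, 6, 7}
(A ∪ B)' = U \ (A ∪ B) = {5, 8}
A' = {4, 5, 6, 8}, B' = {5, 7, 8}
Claimed RHS: A' ∩ B' = {5, 8}
Identity is VALID: LHS = RHS = {5, 8} ✓

Identity is valid. (A ∪ B)' = A' ∩ B' = {5, 8}


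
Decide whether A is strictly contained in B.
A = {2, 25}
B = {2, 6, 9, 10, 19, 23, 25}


A ⊂ B requires: A ⊆ B AND A ≠ B.
A ⊆ B? Yes
A = B? No
A ⊂ B: Yes (A is a proper subset of B)

Yes, A ⊂ B


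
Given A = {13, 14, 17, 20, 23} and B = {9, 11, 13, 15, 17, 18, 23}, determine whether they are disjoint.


Disjoint means A ∩ B = ∅.
A ∩ B = {13, 17, 23}
A ∩ B ≠ ∅, so A and B are NOT disjoint.

No, A and B are not disjoint (A ∩ B = {13, 17, 23})


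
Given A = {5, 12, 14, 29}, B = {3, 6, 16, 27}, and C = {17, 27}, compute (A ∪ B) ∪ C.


A ∪ B = {3, 5, 6, 12, 14, 16, 27, 29}
(A ∪ B) ∪ C = {3, 5, 6, 12, 14, 16, 17, 27, 29}

A ∪ B ∪ C = {3, 5, 6, 12, 14, 16, 17, 27, 29}


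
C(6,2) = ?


C(n,k) = n! / (k!(n-k)!)
C(6,2) = 6! / (2!4!)
= 15

C(6,2) = 15


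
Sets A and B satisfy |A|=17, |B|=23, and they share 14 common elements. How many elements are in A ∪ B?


|A ∪ B| = |A| + |B| - |A ∩ B|
= 17 + 23 - 14
= 26

|A ∪ B| = 26


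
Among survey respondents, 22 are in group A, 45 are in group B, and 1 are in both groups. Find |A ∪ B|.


|A ∪ B| = |A| + |B| - |A ∩ B|
= 22 + 45 - 1
= 66

|A ∪ B| = 66


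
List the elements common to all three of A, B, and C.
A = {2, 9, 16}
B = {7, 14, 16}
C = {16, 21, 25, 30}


A ∩ B = {16}
(A ∩ B) ∩ C = {16}

A ∩ B ∩ C = {16}


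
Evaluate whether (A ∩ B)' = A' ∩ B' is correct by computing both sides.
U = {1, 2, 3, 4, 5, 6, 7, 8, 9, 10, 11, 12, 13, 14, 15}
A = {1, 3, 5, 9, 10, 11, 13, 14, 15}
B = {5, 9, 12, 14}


LHS: A ∩ B = {5, 9, 14}
(A ∩ B)' = U \ (A ∩ B) = {1, 2, 3, 4, 6, 7, 8, 10, 11, 12, 13, 15}
A' = {2, 4, 6, 7, 8, 12}, B' = {1, 2, 3, 4, 6, 7, 8, 10, 11, 13, 15}
Claimed RHS: A' ∩ B' = {2, 4, 6, 7, 8}
Identity is INVALID: LHS = {1, 2, 3, 4, 6, 7, 8, 10, 11, 12, 13, 15} but the RHS claimed here equals {2, 4, 6, 7, 8}. The correct form is (A ∩ B)' = A' ∪ B'.

Identity is invalid: (A ∩ B)' = {1, 2, 3, 4, 6, 7, 8, 10, 11, 12, 13, 15} but A' ∩ B' = {2, 4, 6, 7, 8}. The correct De Morgan law is (A ∩ B)' = A' ∪ B'.


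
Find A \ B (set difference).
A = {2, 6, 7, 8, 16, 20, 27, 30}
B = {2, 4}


A \ B = elements in A but not in B
A = {2, 6, 7, 8, 16, 20, 27, 30}
B = {2, 4}
Remove from A any elements in B
A \ B = {6, 7, 8, 16, 20, 27, 30}

A \ B = {6, 7, 8, 16, 20, 27, 30}


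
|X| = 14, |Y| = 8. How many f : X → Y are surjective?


n = |X| = 14, k = |Y| = 8. Surjections via inclusion-exclusion:
S(n,k) = Σ(-1)^i × C(k,i) × (k-i)^n, i=0 to k
i=0: (-1)^0×C(8,0)×8^14 = 4398046511104
i=1: (-1)^1×C(8,1)×7^14 = -5425784582792
i=2: (-1)^2×C(8,2)×6^14 = 2194196594688
i=3: (-1)^3×C(8,3)×5^14 = -341796875000
i=4: (-1)^4×C(8,4)×4^14 = 18790481920
i=5: (-1)^5×C(8,5)×3^14 = -267846264
i=6: (-1)^6×C(8,6)×2^14 = 458752
i=7: (-1)^7×C(8,7)×1^14 = -8
i=8: (-1)^8×C(8,8)×0^14 = 0
Total = 843184742400

Number of surjections = 843184742400


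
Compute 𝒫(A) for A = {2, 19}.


|A| = 2, so |P(A)| = 2^2 = 4
Enumerate subsets by cardinality (0 to 2):
∅, {2}, {19}, {2, 19}

P(A) has 4 subsets: ∅, {2}, {19}, {2, 19}


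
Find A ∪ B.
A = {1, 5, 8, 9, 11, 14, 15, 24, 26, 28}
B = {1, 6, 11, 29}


A ∪ B = all elements in A or B (or both)
A = {1, 5, 8, 9, 11, 14, 15, 24, 26, 28}
B = {1, 6, 11, 29}
A ∪ B = {1, 5, 6, 8, 9, 11, 14, 15, 24, 26, 28, 29}

A ∪ B = {1, 5, 6, 8, 9, 11, 14, 15, 24, 26, 28, 29}


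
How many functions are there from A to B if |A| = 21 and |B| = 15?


Each of |A| = 21 inputs maps to any of |B| = 15 outputs.
# functions = |B|^|A| = 15^21
= 4987885095119476318359375

Number of functions = 4987885095119476318359375


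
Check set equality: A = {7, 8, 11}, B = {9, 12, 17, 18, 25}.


Two sets are equal iff they have exactly the same elements.
A = {7, 8, 11}
B = {9, 12, 17, 18, 25}
Differences: {7, 8, 9, 11, 12, 17, 18, 25}
A ≠ B

No, A ≠ B


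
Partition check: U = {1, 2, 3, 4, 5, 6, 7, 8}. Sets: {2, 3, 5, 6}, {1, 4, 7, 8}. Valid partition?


A partition requires: (1) non-empty parts, (2) pairwise disjoint, (3) union = U
Parts: {2, 3, 5, 6}, {1, 4, 7, 8}
Union of parts: {1, 2, 3, 4, 5, 6, 7, 8}
U = {1, 2, 3, 4, 5, 6, 7, 8}
All non-empty? True
Pairwise disjoint? True
Covers U? True

Yes, valid partition


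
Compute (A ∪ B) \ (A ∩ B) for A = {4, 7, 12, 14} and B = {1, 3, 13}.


A △ B = (A \ B) ∪ (B \ A) = elements in exactly one of A or B
A \ B = {4, 7, 12, 14}
B \ A = {1, 3, 13}
A △ B = {1, 3, 4, 7, 12, 13, 14}

A △ B = {1, 3, 4, 7, 12, 13, 14}


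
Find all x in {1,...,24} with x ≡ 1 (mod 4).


Checking each candidate:
Condition: x in {1,...,24} with x ≡ 1 (mod 4)
Result = {1, 5, 9, 13, 17, 21}

{1, 5, 9, 13, 17, 21}


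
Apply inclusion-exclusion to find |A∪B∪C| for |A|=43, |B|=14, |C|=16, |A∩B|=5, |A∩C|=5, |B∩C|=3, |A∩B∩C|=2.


|A∪B∪C| = |A|+|B|+|C| - |A∩B|-|A∩C|-|B∩C| + |A∩B∩C|
= 43+14+16 - 5-5-3 + 2
= 73 - 13 + 2
= 62

|A ∪ B ∪ C| = 62


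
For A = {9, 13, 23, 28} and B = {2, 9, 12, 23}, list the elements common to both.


A ∩ B = elements in both A and B
A = {9, 13, 23, 28}
B = {2, 9, 12, 23}
A ∩ B = {9, 23}

A ∩ B = {9, 23}


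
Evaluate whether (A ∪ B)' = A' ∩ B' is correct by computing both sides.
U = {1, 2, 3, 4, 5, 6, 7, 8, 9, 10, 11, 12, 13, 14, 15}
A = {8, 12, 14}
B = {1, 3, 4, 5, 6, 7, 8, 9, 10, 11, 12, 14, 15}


LHS: A ∪ B = {1, 3, 4, 5, 6, 7, 8, 9, 10, 11, 12, 14, 15}
(A ∪ B)' = U \ (A ∪ B) = {2, 13}
A' = {1, 2, 3, 4, 5, 6, 7, 9, 10, 11, 13, 15}, B' = {2, 13}
Claimed RHS: A' ∩ B' = {2, 13}
Identity is VALID: LHS = RHS = {2, 13} ✓

Identity is valid. (A ∪ B)' = A' ∩ B' = {2, 13}


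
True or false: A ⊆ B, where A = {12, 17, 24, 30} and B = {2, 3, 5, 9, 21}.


A ⊆ B means every element of A is in B.
Elements in A not in B: {12, 17, 24, 30}
So A ⊄ B.

No, A ⊄ B


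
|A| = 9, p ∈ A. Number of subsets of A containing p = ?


Subsets of A containing p correspond to subsets of A \ {p}, which has 8 elements.
Count = 2^(n-1) = 2^8
= 256

Number of subsets containing p = 256


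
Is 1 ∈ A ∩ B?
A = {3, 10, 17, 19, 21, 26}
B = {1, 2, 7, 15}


A = {3, 10, 17, 19, 21, 26}, B = {1, 2, 7, 15}
A ∩ B = elements in both A and B
A ∩ B = ∅
Checking if 1 ∈ A ∩ B
1 is not in A ∩ B → False

1 ∉ A ∩ B


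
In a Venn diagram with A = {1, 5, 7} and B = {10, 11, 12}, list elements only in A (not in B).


A = {1, 5, 7}
B = {10, 11, 12}
Region: only in A (not in B)
Elements: {1, 5, 7}

Elements only in A (not in B): {1, 5, 7}


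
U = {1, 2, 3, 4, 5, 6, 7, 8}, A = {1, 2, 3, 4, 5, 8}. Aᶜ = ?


Aᶜ = U \ A = elements in U but not in A
U = {1, 2, 3, 4, 5, 6, 7, 8}
A = {1, 2, 3, 4, 5, 8}
Aᶜ = {6, 7}

Aᶜ = {6, 7}


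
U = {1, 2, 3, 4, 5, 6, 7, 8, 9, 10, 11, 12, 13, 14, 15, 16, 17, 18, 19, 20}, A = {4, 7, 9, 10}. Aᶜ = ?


Aᶜ = U \ A = elements in U but not in A
U = {1, 2, 3, 4, 5, 6, 7, 8, 9, 10, 11, 12, 13, 14, 15, 16, 17, 18, 19, 20}
A = {4, 7, 9, 10}
Aᶜ = {1, 2, 3, 5, 6, 8, 11, 12, 13, 14, 15, 16, 17, 18, 19, 20}

Aᶜ = {1, 2, 3, 5, 6, 8, 11, 12, 13, 14, 15, 16, 17, 18, 19, 20}


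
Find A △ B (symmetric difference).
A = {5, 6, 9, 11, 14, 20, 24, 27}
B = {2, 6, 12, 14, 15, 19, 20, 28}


A △ B = (A \ B) ∪ (B \ A) = elements in exactly one of A or B
A \ B = {5, 9, 11, 24, 27}
B \ A = {2, 12, 15, 19, 28}
A △ B = {2, 5, 9, 11, 12, 15, 19, 24, 27, 28}

A △ B = {2, 5, 9, 11, 12, 15, 19, 24, 27, 28}


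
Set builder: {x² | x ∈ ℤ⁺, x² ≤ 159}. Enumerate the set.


Checking each candidate:
Condition: positive perfect squares ≤ 159
Result = {1, 4, 9, 16, 25, 36, 49, 64, 81, 100, 121, 144}

{1, 4, 9, 16, 25, 36, 49, 64, 81, 100, 121, 144}


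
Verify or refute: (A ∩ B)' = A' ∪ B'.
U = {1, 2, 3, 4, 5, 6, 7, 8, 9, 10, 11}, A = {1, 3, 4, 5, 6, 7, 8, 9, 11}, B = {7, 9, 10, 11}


LHS: A ∩ B = {7, 9, 11}
(A ∩ B)' = U \ (A ∩ B) = {1, 2, 3, 4, 5, 6, 8, 10}
A' = {2, 10}, B' = {1, 2, 3, 4, 5, 6, 8}
Claimed RHS: A' ∪ B' = {1, 2, 3, 4, 5, 6, 8, 10}
Identity is VALID: LHS = RHS = {1, 2, 3, 4, 5, 6, 8, 10} ✓

Identity is valid. (A ∩ B)' = A' ∪ B' = {1, 2, 3, 4, 5, 6, 8, 10}


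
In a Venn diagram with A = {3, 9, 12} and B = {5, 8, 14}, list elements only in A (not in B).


A = {3, 9, 12}
B = {5, 8, 14}
Region: only in A (not in B)
Elements: {3, 9, 12}

Elements only in A (not in B): {3, 9, 12}


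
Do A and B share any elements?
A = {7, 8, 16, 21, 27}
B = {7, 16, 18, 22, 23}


Disjoint means A ∩ B = ∅.
A ∩ B = {7, 16}
A ∩ B ≠ ∅, so A and B are NOT disjoint.

Yes — A and B share the element(s) of A ∩ B = {7, 16}, so they are not disjoint


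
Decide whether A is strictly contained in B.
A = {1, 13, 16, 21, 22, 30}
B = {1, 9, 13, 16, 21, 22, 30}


A ⊂ B requires: A ⊆ B AND A ≠ B.
A ⊆ B? Yes
A = B? No
A ⊂ B: Yes (A is a proper subset of B)

Yes, A ⊂ B


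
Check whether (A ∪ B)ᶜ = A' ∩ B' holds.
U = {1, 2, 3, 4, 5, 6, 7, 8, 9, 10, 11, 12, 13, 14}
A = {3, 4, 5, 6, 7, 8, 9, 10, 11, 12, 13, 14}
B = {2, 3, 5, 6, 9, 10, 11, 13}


LHS: A ∪ B = {2, 3, 4, 5, 6, 7, 8, 9, 10, 11, 12, 13, 14}
(A ∪ B)' = U \ (A ∪ B) = {1}
A' = {1, 2}, B' = {1, 4, 7, 8, 12, 14}
Claimed RHS: A' ∩ B' = {1}
Identity is VALID: LHS = RHS = {1} ✓

Identity is valid. (A ∪ B)' = A' ∩ B' = {1}


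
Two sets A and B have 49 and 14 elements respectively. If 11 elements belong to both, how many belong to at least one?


|A ∪ B| = |A| + |B| - |A ∩ B|
= 49 + 14 - 11
= 52

|A ∪ B| = 52


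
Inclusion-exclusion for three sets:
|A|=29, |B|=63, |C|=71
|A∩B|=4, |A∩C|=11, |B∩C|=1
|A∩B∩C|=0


|A∪B∪C| = |A|+|B|+|C| - |A∩B|-|A∩C|-|B∩C| + |A∩B∩C|
= 29+63+71 - 4-11-1 + 0
= 163 - 16 + 0
= 147

|A ∪ B ∪ C| = 147


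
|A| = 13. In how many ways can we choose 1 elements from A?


C(n,k) = n! / (k!(n-k)!)
C(13,1) = 13! / (1!12!)
= 13

C(13,1) = 13


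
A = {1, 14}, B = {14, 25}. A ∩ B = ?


A ∩ B = elements in both A and B
A = {1, 14}
B = {14, 25}
A ∩ B = {14}

A ∩ B = {14}


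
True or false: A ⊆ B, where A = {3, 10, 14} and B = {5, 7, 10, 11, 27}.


A ⊆ B means every element of A is in B.
Elements in A not in B: {3, 14}
So A ⊄ B.

No, A ⊄ B


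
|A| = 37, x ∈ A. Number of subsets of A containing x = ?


Subsets of A containing x correspond to subsets of A \ {x}, which has 36 elements.
Count = 2^(n-1) = 2^36
= 68719476736

Number of subsets containing x = 68719476736


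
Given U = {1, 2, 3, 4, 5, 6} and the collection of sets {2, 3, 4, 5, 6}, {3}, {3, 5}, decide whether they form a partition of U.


A partition requires: (1) non-empty parts, (2) pairwise disjoint, (3) union = U
Parts: {2, 3, 4, 5, 6}, {3}, {3, 5}
Union of parts: {2, 3, 4, 5, 6}
U = {1, 2, 3, 4, 5, 6}
All non-empty? True
Pairwise disjoint? False
Covers U? False

No, not a valid partition


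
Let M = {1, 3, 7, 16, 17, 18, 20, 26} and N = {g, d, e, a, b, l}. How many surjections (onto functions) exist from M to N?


n = |M| = 8, k = |N| = 6. Surjections via inclusion-exclusion:
S(n,k) = Σ(-1)^i × C(k,i) × (k-i)^n, i=0 to k
i=0: (-1)^0×C(6,0)×6^8 = 1679616
i=1: (-1)^1×C(6,1)×5^8 = -2343750
i=2: (-1)^2×C(6,2)×4^8 = 983040
i=3: (-1)^3×C(6,3)×3^8 = -131220
i=4: (-1)^4×C(6,4)×2^8 = 3840
i=5: (-1)^5×C(6,5)×1^8 = -6
i=6: (-1)^6×C(6,6)×0^8 = 0
Total = 191520

Number of surjections = 191520


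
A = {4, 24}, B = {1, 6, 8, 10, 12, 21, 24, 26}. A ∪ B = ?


A ∪ B = all elements in A or B (or both)
A = {4, 24}
B = {1, 6, 8, 10, 12, 21, 24, 26}
A ∪ B = {1, 4, 6, 8, 10, 12, 21, 24, 26}

A ∪ B = {1, 4, 6, 8, 10, 12, 21, 24, 26}


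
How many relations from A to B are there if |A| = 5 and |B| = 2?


A relation from A to B is any subset of A × B.
|A × B| = 5 × 2 = 10
# relations = 2^|A × B| = 2^10 = 1024

Number of relations = 1024


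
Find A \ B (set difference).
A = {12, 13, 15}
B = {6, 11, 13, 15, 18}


A \ B = elements in A but not in B
A = {12, 13, 15}
B = {6, 11, 13, 15, 18}
Remove from A any elements in B
A \ B = {12}

A \ B = {12}


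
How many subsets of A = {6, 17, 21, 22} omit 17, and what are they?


A subset of A that omits 17 is a subset of A \ {17}, so there are 2^(n-1) = 2^3 = 8 of them.
Subsets excluding 17: ∅, {6}, {21}, {22}, {6, 21}, {6, 22}, {21, 22}, {6, 21, 22}

Subsets excluding 17 (8 total): ∅, {6}, {21}, {22}, {6, 21}, {6, 22}, {21, 22}, {6, 21, 22}


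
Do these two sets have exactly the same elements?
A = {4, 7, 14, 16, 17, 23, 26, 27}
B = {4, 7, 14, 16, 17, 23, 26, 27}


Two sets are equal iff they have exactly the same elements.
A = {4, 7, 14, 16, 17, 23, 26, 27}
B = {4, 7, 14, 16, 17, 23, 26, 27}
Same elements → A = B

Yes, A = B


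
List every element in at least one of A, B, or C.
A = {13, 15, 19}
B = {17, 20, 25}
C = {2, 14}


A ∪ B = {13, 15, 17, 19, 20, 25}
(A ∪ B) ∪ C = {2, 13, 14, 15, 17, 19, 20, 25}

A ∪ B ∪ C = {2, 13, 14, 15, 17, 19, 20, 25}


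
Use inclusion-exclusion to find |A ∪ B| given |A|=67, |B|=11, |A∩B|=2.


|A ∪ B| = |A| + |B| - |A ∩ B|
= 67 + 11 - 2
= 76

|A ∪ B| = 76


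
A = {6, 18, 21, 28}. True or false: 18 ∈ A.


A = {6, 18, 21, 28}
Checking if 18 is in A
18 is in A → True

18 ∈ A


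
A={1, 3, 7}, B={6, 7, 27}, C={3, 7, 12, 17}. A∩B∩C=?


A ∩ B = {7}
(A ∩ B) ∩ C = {7}

A ∩ B ∩ C = {7}


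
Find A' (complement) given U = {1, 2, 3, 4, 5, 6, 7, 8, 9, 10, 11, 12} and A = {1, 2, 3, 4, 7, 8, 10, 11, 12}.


Aᶜ = U \ A = elements in U but not in A
U = {1, 2, 3, 4, 5, 6, 7, 8, 9, 10, 11, 12}
A = {1, 2, 3, 4, 7, 8, 10, 11, 12}
Aᶜ = {5, 6, 9}

Aᶜ = {5, 6, 9}


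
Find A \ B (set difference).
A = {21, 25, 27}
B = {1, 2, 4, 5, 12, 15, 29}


A \ B = elements in A but not in B
A = {21, 25, 27}
B = {1, 2, 4, 5, 12, 15, 29}
Remove from A any elements in B
A \ B = {21, 25, 27}

A \ B = {21, 25, 27}


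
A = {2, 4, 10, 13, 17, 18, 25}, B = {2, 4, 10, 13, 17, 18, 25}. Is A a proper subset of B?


A ⊂ B requires: A ⊆ B AND A ≠ B.
A ⊆ B? Yes
A = B? Yes
A = B, so A is not a PROPER subset.

No, A is not a proper subset of B


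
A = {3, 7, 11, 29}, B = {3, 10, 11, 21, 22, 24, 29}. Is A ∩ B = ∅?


Disjoint means A ∩ B = ∅.
A ∩ B = {3, 11, 29}
A ∩ B ≠ ∅, so A and B are NOT disjoint.

No, A and B are not disjoint (A ∩ B = {3, 11, 29})


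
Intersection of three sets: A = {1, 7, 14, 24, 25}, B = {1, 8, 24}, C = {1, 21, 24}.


A ∩ B = {1, 24}
(A ∩ B) ∩ C = {1, 24}

A ∩ B ∩ C = {1, 24}


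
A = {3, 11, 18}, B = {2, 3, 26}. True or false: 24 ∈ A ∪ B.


A = {3, 11, 18}, B = {2, 3, 26}
A ∪ B = all elements in A or B
A ∪ B = {2, 3, 11, 18, 26}
Checking if 24 ∈ A ∪ B
24 is not in A ∪ B → False

24 ∉ A ∪ B


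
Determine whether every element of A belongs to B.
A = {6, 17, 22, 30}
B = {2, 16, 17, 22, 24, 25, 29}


A ⊆ B means every element of A is in B.
Elements in A not in B: {6, 30}
So A ⊄ B.

No, A ⊄ B


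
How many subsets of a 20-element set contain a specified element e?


Subsets of A containing e correspond to subsets of A \ {e}, which has 19 elements.
Count = 2^(n-1) = 2^19
= 524288

Number of subsets containing e = 524288


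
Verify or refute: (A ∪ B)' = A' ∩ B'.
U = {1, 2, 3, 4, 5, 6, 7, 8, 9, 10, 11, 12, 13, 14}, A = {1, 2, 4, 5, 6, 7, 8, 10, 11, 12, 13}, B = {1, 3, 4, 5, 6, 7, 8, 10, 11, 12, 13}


LHS: A ∪ B = {1, 2, 3, 4, 5, 6, 7, 8, 10, 11, 12, 13}
(A ∪ B)' = U \ (A ∪ B) = {9, 14}
A' = {3, 9, 14}, B' = {2, 9, 14}
Claimed RHS: A' ∩ B' = {9, 14}
Identity is VALID: LHS = RHS = {9, 14} ✓

Identity is valid. (A ∪ B)' = A' ∩ B' = {9, 14}


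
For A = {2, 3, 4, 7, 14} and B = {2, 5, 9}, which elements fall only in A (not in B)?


A = {2, 3, 4, 7, 14}
B = {2, 5, 9}
Region: only in A (not in B)
Elements: {3, 4, 7, 14}

Elements only in A (not in B): {3, 4, 7, 14}


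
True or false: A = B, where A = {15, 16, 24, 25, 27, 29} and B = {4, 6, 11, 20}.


Two sets are equal iff they have exactly the same elements.
A = {15, 16, 24, 25, 27, 29}
B = {4, 6, 11, 20}
Differences: {4, 6, 11, 15, 16, 20, 24, 25, 27, 29}
A ≠ B

No, A ≠ B


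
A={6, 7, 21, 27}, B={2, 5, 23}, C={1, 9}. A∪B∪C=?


A ∪ B = {2, 5, 6, 7, 21, 23, 27}
(A ∪ B) ∪ C = {1, 2, 5, 6, 7, 9, 21, 23, 27}

A ∪ B ∪ C = {1, 2, 5, 6, 7, 9, 21, 23, 27}


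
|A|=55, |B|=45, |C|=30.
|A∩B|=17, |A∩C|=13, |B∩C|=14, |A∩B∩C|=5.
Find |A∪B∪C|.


|A∪B∪C| = |A|+|B|+|C| - |A∩B|-|A∩C|-|B∩C| + |A∩B∩C|
= 55+45+30 - 17-13-14 + 5
= 130 - 44 + 5
= 91

|A ∪ B ∪ C| = 91


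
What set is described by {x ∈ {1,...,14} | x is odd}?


Checking each candidate:
Condition: odd numbers in {1,...,14}
Result = {1, 3, 5, 7, 9, 11, 13}

{1, 3, 5, 7, 9, 11, 13}


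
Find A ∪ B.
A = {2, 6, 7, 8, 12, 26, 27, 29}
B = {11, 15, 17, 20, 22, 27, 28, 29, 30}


A ∪ B = all elements in A or B (or both)
A = {2, 6, 7, 8, 12, 26, 27, 29}
B = {11, 15, 17, 20, 22, 27, 28, 29, 30}
A ∪ B = {2, 6, 7, 8, 11, 12, 15, 17, 20, 22, 26, 27, 28, 29, 30}

A ∪ B = {2, 6, 7, 8, 11, 12, 15, 17, 20, 22, 26, 27, 28, 29, 30}


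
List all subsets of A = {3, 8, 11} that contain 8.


A subset of A contains 8 iff the remaining 2 elements form any subset of A \ {8}.
Count: 2^(n-1) = 2^2 = 4
Subsets containing 8: {8}, {3, 8}, {8, 11}, {3, 8, 11}

Subsets containing 8 (4 total): {8}, {3, 8}, {8, 11}, {3, 8, 11}


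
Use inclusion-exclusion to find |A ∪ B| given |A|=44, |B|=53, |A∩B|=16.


|A ∪ B| = |A| + |B| - |A ∩ B|
= 44 + 53 - 16
= 81

|A ∪ B| = 81


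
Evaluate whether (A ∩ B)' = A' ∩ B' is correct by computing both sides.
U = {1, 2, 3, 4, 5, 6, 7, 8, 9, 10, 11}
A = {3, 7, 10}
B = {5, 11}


LHS: A ∩ B = ∅
(A ∩ B)' = U \ (A ∩ B) = {1, 2, 3, 4, 5, 6, 7, 8, 9, 10, 11}
A' = {1, 2, 4, 5, 6, 8, 9, 11}, B' = {1, 2, 3, 4, 6, 7, 8, 9, 10}
Claimed RHS: A' ∩ B' = {1, 2, 4, 6, 8, 9}
Identity is INVALID: LHS = {1, 2, 3, 4, 5, 6, 7, 8, 9, 10, 11} but the RHS claimed here equals {1, 2, 4, 6, 8, 9}. The correct form is (A ∩ B)' = A' ∪ B'.

Identity is invalid: (A ∩ B)' = {1, 2, 3, 4, 5, 6, 7, 8, 9, 10, 11} but A' ∩ B' = {1, 2, 4, 6, 8, 9}. The correct De Morgan law is (A ∩ B)' = A' ∪ B'.


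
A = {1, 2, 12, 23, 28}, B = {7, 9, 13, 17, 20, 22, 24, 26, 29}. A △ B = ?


A △ B = (A \ B) ∪ (B \ A) = elements in exactly one of A or B
A \ B = {1, 2, 12, 23, 28}
B \ A = {7, 9, 13, 17, 20, 22, 24, 26, 29}
A △ B = {1, 2, 7, 9, 12, 13, 17, 20, 22, 23, 24, 26, 28, 29}

A △ B = {1, 2, 7, 9, 12, 13, 17, 20, 22, 23, 24, 26, 28, 29}


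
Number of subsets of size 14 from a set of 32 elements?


C(n,k) = n! / (k!(n-k)!)
C(32,14) = 32! / (14!18!)
= 471435600

C(32,14) = 471435600


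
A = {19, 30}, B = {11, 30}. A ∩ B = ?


A ∩ B = elements in both A and B
A = {19, 30}
B = {11, 30}
A ∩ B = {30}

A ∩ B = {30}


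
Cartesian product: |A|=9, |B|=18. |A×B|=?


|A × B| = |A| × |B|
= 9 × 18
= 162

|A × B| = 162


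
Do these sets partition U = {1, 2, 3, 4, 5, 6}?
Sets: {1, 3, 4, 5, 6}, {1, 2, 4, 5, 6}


A partition requires: (1) non-empty parts, (2) pairwise disjoint, (3) union = U
Parts: {1, 3, 4, 5, 6}, {1, 2, 4, 5, 6}
Union of parts: {1, 2, 3, 4, 5, 6}
U = {1, 2, 3, 4, 5, 6}
All non-empty? True
Pairwise disjoint? False
Covers U? True

No, not a valid partition


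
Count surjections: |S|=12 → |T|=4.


n = |S| = 12, k = |T| = 4. Surjections via inclusion-exclusion:
S(n,k) = Σ(-1)^i × C(k,i) × (k-i)^n, i=0 to k
i=0: (-1)^0×C(4,0)×4^12 = 16777216
i=1: (-1)^1×C(4,1)×3^12 = -2125764
i=2: (-1)^2×C(4,2)×2^12 = 24576
i=3: (-1)^3×C(4,3)×1^12 = -4
i=4: (-1)^4×C(4,4)×0^12 = 0
Total = 14676024

Number of surjections = 14676024


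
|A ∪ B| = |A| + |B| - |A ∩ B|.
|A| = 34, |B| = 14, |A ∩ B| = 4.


|A ∪ B| = |A| + |B| - |A ∩ B|
= 34 + 14 - 4
= 44

|A ∪ B| = 44


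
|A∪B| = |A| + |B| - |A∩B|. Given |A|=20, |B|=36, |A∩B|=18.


|A ∪ B| = |A| + |B| - |A ∩ B|
= 20 + 36 - 18
= 38

|A ∪ B| = 38


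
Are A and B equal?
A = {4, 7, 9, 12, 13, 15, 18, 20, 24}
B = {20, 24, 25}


Two sets are equal iff they have exactly the same elements.
A = {4, 7, 9, 12, 13, 15, 18, 20, 24}
B = {20, 24, 25}
Differences: {4, 7, 9, 12, 13, 15, 18, 25}
A ≠ B

No, A ≠ B


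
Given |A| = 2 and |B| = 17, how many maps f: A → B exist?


Each of |A| = 2 inputs maps to any of |B| = 17 outputs.
# functions = |B|^|A| = 17^2
= 289

Number of functions = 289


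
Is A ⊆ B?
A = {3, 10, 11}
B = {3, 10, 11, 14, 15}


A ⊆ B means every element of A is in B.
All elements of A are in B.
So A ⊆ B.

Yes, A ⊆ B


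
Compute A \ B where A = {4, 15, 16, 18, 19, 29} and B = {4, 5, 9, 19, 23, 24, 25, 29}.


A \ B = elements in A but not in B
A = {4, 15, 16, 18, 19, 29}
B = {4, 5, 9, 19, 23, 24, 25, 29}
Remove from A any elements in B
A \ B = {15, 16, 18}

A \ B = {15, 16, 18}


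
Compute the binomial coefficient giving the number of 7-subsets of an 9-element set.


C(n,k) = n! / (k!(n-k)!)
C(9,7) = 9! / (7!2!)
= 36

C(9,7) = 36


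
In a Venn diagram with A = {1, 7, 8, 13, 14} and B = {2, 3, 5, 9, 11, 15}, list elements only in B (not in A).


A = {1, 7, 8, 13, 14}
B = {2, 3, 5, 9, 11, 15}
Region: only in B (not in A)
Elements: {2, 3, 5, 9, 11, 15}

Elements only in B (not in A): {2, 3, 5, 9, 11, 15}


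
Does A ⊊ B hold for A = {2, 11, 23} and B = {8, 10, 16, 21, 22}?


A ⊂ B requires: A ⊆ B AND A ≠ B.
A ⊆ B? No
A ⊄ B, so A is not a proper subset.

No, A is not a proper subset of B


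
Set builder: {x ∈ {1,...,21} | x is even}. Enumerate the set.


Checking each candidate:
Condition: even numbers in {1,...,21}
Result = {2, 4, 6, 8, 10, 12, 14, 16, 18, 20}

{2, 4, 6, 8, 10, 12, 14, 16, 18, 20}


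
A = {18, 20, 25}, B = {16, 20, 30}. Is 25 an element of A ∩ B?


A = {18, 20, 25}, B = {16, 20, 30}
A ∩ B = elements in both A and B
A ∩ B = {20}
Checking if 25 ∈ A ∩ B
25 is not in A ∩ B → False

25 ∉ A ∩ B


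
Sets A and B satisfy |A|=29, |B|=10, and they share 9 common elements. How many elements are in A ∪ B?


|A ∪ B| = |A| + |B| - |A ∩ B|
= 29 + 10 - 9
= 30

|A ∪ B| = 30
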